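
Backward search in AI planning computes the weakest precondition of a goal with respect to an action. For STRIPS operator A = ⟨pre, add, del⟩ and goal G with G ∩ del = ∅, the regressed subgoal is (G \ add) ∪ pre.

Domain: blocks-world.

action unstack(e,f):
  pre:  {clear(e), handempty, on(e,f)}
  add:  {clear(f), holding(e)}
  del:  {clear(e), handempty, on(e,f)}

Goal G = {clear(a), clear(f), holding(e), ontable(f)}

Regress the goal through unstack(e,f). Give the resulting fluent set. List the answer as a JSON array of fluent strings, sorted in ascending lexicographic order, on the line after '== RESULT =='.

Compute (G \ add) ∪ pre:
  G ∩ del = {}  (empty — regression defined)
  G \ add = {clear(a), clear(f), holding(e), ontable(f)} \ {clear(f), holding(e)} = {clear(a), ontable(f)}
  ∪ pre   = {clear(a), ontable(f)} ∪ {clear(e), handempty, on(e,f)}
          = {clear(a), clear(e), handempty, on(e,f), ontable(f)}

== RESULT ==
["clear(a)", "clear(e)", "handempty", "on(e,f)", "ontable(f)"]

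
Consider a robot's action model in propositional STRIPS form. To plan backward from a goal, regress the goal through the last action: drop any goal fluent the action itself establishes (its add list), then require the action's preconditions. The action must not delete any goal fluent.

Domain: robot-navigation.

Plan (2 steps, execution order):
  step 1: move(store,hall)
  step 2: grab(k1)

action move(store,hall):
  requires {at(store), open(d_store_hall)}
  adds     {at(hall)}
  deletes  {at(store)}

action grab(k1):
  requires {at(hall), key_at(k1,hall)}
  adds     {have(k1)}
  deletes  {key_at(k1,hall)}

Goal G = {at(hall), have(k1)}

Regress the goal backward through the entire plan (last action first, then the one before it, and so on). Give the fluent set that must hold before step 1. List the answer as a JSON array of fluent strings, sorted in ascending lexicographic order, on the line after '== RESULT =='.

Work backward from the goal:
  through step 2 (grab(k1)): drop {have(k1)}, keep {at(hall)}, require {at(hall), key_at(k1,hall)}
    → {at(hall), key_at(k1,hall)}
  through step 1 (move(store,hall)): drop {at(hall)}, keep {key_at(k1,hall)}, require {at(store), open(d_store_hall)}
    → {at(store), key_at(k1,hall), open(d_store_hall)}

== RESULT ==
["at(store)", "key_at(k1,hall)", "open(d_store_hall)"]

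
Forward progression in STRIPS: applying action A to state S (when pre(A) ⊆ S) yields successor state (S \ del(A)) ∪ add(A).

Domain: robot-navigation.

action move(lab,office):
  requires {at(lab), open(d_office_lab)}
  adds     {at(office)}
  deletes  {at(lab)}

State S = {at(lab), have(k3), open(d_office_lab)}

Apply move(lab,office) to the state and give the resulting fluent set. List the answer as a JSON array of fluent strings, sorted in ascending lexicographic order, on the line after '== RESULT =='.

Progress:
  pre ⊆ S: {at(lab), open(d_office_lab)} ⊆ S  — applicable
  S \ del = {have(k3), open(d_office_lab)}
  ∪ add   = {at(office), have(k3), open(d_office_lab)}

== RESULT ==
["at(office)", "have(k3)", "open(d_office_lab)"]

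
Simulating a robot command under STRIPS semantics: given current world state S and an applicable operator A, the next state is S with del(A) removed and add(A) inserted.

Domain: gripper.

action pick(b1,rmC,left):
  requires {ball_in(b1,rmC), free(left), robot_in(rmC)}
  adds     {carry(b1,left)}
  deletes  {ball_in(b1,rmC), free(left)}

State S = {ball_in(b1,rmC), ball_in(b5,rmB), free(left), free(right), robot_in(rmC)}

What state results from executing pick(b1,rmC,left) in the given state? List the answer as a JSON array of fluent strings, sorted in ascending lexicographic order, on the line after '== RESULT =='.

Compute (S \ del) ∪ add:
  pre ⊆ S: {ball_in(b1,rmC), free(left), robot_in(rmC)} ⊆ S  — applicable
  S \ del = {ball_in(b5,rmB), free(right), robot_in(rmC)}
  ∪ add   = {ball_in(b5,rmB), carry(b1,left), free(right), robot_in(rmC)}

== RESULT ==
["ball_in(b5,rmB)", "carry(b1,left)", "free(right)", "robot_in(rmC)"]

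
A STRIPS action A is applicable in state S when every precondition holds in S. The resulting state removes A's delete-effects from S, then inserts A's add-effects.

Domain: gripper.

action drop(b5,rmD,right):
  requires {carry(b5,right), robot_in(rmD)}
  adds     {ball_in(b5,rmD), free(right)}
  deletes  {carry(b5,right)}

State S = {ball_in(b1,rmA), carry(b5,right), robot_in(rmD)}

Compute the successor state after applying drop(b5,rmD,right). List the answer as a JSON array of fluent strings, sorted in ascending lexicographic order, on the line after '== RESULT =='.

Progress:
  pre ⊆ S: {carry(b5,right), robot_in(rmD)} ⊆ S  — applicable
  S \ del = {ball_in(b1,rmA), robot_in(rmD)}
  ∪ add   = {ball_in(b1,rmA), ball_in(b5,rmD), free(right), robot_in(rmD)}

== RESULT ==
["ball_in(b1,rmA)", "ball_in(b5,rmD)", "free(right)", "robot_in(rmD)"]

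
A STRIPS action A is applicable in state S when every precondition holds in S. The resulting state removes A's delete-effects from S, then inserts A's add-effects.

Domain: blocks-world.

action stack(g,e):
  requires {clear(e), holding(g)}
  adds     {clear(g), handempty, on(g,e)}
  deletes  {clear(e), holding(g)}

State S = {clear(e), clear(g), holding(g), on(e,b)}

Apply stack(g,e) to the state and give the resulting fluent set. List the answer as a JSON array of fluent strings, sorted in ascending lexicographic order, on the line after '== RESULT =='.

Compute (S \ del) ∪ add:
  pre ⊆ S: {clear(e), holding(g)} ⊆ S  — applicable
  S \ del = {clear(g), on(e,b)}
  ∪ add   = {clear(g), handempty, on(e,b), on(g,e)}

== RESULT ==
["clear(g)", "handempty", "on(e,b)", "on(g,e)"]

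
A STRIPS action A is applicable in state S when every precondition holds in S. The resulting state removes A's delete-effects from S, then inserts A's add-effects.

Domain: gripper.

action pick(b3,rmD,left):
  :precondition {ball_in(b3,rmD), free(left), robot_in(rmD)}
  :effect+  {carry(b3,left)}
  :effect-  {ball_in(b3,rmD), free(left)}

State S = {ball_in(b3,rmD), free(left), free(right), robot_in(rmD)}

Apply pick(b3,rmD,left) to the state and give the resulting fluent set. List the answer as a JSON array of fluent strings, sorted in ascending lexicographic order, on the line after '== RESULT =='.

Compute (S \ del) ∪ add:
  pre ⊆ S: {ball_in(b3,rmD), free(left), robot_in(rmD)} ⊆ S  — applicable
  S \ del = {free(right), robot_in(rmD)}
  ∪ add   = {carry(b3,left), free(right), robot_in(rmD)}

== RESULT ==
["carry(b3,left)", "free(right)", "robot_in(rmD)"]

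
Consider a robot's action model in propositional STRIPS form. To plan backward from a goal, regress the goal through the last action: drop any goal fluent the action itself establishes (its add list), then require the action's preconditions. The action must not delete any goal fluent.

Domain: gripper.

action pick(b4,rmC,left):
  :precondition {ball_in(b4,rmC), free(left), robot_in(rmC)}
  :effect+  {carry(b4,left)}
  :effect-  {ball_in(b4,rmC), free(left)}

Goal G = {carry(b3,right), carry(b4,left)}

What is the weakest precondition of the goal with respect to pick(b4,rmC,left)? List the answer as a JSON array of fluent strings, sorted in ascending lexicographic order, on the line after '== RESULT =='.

Compute (G \ add) ∪ pre:
  G ∩ del = {}  (empty — regression defined)
  G \ add = {carry(b3,right), carry(b4,left)} \ {carry(b4,left)} = {carry(b3,right)}
  ∪ pre   = {carry(b3,right)} ∪ {ball_in(b4,rmC), free(left), robot_in(rmC)}
          = {ball_in(b4,rmC), carry(b3,right), free(left), robot_in(rmC)}

== RESULT ==
["ball_in(b4,rmC)", "carry(b3,right)", "free(left)", "robot_in(rmC)"]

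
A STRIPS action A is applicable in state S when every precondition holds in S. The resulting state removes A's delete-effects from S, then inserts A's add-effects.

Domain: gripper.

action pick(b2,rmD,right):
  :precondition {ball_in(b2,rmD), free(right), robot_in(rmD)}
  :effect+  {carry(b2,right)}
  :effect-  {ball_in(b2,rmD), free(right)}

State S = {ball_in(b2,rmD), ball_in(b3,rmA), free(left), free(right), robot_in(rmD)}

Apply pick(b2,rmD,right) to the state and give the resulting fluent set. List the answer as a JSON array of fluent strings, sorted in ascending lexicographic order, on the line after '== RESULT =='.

Compute (S \ del) ∪ add:
  pre ⊆ S: {ball_in(b2,rmD), free(right), robot_in(rmD)} ⊆ S  — applicable
  S \ del = {ball_in(b3,rmA), free(left), robot_in(rmD)}
  ∪ add   = {ball_in(b3,rmA), carry(b2,right), free(left), robot_in(rmD)}

== RESULT ==
["ball_in(b3,rmA)", "carry(b2,right)", "free(left)", "robot_in(rmD)"]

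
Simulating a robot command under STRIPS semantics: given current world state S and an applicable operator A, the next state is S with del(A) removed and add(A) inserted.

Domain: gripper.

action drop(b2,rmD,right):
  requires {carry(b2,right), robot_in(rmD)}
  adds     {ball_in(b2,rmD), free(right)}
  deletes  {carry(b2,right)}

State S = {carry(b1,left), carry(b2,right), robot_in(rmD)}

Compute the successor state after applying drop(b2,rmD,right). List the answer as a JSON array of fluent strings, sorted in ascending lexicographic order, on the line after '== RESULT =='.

Compute (S \ del) ∪ add:
  pre ⊆ S: {carry(b2,right), robot_in(rmD)} ⊆ S  — applicable
  S \ del = {carry(b1,left), robot_in(rmD)}
  ∪ add   = {ball_in(b2,rmD), carry(b1,left), free(right), robot_in(rmD)}

== RESULT ==
["ball_in(b2,rmD)", "carry(b1,left)", "free(right)", "robot_in(rmD)"]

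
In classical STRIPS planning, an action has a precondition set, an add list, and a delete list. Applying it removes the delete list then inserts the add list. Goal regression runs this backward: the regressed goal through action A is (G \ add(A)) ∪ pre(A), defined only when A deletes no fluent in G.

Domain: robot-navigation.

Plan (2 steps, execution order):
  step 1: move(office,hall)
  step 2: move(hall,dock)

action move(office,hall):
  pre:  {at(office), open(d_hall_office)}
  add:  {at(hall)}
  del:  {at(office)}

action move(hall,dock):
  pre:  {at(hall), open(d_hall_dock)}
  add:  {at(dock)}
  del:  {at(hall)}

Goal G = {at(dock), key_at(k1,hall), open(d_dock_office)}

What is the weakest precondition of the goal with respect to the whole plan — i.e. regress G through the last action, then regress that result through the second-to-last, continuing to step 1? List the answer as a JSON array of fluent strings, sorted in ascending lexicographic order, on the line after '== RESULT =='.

Regress step by step:
  through step 2 (move(hall,dock)): drop {at(dock)}, keep {key_at(k1,hall), open(d_dock_office)}, require {at(hall), open(d_hall_dock)}
    → {at(hall), key_at(k1,hall), open(d_dock_office), open(d_hall_dock)}
  through step 1 (move(office,hall)): drop {at(hall)}, keep {key_at(k1,hall), open(d_dock_office), open(d_hall_dock)}, require {at(office), open(d_hall_office)}
    → {at(office), key_at(k1,hall), open(d_dock_office), open(d_hall_dock), open(d_hall_office)}

== RESULT ==
["at(office)", "key_at(k1,hall)", "open(d_dock_office)", "open(d_hall_dock)", "open(d_hall_office)"]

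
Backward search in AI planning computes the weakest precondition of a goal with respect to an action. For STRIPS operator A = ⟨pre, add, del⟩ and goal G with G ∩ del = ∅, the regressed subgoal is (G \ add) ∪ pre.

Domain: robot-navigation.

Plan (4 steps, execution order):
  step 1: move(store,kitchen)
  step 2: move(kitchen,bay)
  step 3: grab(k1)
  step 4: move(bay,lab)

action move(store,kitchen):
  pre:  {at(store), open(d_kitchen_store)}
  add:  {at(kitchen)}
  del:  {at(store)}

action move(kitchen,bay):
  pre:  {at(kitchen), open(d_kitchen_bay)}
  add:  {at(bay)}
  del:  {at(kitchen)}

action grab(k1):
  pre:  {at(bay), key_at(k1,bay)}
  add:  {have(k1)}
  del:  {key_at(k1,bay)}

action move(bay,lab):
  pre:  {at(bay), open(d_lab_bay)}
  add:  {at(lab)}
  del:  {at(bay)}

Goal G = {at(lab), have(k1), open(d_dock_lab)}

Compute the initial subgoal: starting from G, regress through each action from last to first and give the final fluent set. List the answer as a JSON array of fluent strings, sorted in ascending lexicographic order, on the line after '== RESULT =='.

Regress step by step:
  through step 4 (move(bay,lab)): drop {at(lab)}, keep {have(k1), open(d_dock_lab)}, require {at(bay), open(d_lab_bay)}
    → {at(bay), have(k1), open(d_dock_lab), open(d_lab_bay)}
  through step 3 (grab(k1)): drop {have(k1)}, keep {at(bay), open(d_dock_lab), open(d_lab_bay)}, require {at(bay), key_at(k1,bay)}
    → {at(bay), key_at(k1,bay), open(d_dock_lab), open(d_lab_bay)}
  through step 2 (move(kitchen,bay)): drop {at(bay)}, keep {key_at(k1,bay), open(d_dock_lab), open(d_lab_bay)}, require {at(kitchen), open(d_kitchen_bay)}
    → {at(kitchen), key_at(k1,bay), open(d_dock_lab), open(d_kitchen_bay), open(d_lab_bay)}
  through step 1 (move(store,kitchen)): drop {at(kitchen)}, keep {key_at(k1,bay), open(d_dock_lab), open(d_kitchen_bay), open(d_lab_bay)}, require {at(store), open(d_kitchen_store)}
    → {at(store), key_at(k1,bay), open(d_dock_lab), open(d_kitchen_bay), open(d_kitchen_store), open(d_lab_bay)}

== RESULT ==
["at(store)", "key_at(k1,bay)", "open(d_dock_lab)", "open(d_kitchen_bay)", "open(d_kitchen_store)", "open(d_lab_bay)"]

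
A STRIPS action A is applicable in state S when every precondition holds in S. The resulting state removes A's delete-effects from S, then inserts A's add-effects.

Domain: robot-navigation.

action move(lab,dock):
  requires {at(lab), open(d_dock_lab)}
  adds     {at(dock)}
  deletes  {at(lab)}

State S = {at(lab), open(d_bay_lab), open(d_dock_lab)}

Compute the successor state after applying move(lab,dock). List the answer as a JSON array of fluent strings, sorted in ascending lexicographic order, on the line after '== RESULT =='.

Progress:
  pre ⊆ S: {at(lab), open(d_dock_lab)} ⊆ S  — applicable
  S \ del = {open(d_bay_lab), open(d_dock_lab)}
  ∪ add   = {at(dock), open(d_bay_lab), open(d_dock_lab)}

== RESULT ==
["at(dock)", "open(d_bay_lab)", "open(d_dock_lab)"]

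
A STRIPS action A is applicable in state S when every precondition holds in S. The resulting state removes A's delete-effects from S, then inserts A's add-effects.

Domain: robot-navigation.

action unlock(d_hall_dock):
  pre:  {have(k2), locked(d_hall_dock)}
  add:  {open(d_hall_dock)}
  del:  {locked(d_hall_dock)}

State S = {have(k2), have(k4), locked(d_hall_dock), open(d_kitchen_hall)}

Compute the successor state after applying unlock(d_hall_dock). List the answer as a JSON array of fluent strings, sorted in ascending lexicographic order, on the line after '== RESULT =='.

Progress:
  pre ⊆ S: {have(k2), locked(d_hall_dock)} ⊆ S  — applicable
  S \ del = {have(k2), have(k4), open(d_kitchen_hall)}
  ∪ add   = {have(k2), have(k4), open(d_hall_dock), open(d_kitchen_hall)}

== RESULT ==
["have(k2)", "have(k4)", "open(d_hall_dock)", "open(d_kitchen_hall)"]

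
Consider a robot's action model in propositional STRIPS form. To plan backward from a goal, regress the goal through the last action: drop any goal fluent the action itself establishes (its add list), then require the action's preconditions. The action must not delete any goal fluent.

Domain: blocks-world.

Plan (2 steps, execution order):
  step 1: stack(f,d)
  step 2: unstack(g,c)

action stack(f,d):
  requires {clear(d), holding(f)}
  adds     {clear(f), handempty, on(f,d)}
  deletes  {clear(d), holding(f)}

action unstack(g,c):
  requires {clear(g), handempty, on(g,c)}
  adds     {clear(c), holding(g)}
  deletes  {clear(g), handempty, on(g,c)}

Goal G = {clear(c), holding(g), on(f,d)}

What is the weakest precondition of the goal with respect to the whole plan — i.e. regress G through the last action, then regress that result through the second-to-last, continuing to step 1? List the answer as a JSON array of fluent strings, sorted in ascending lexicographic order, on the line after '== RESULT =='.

Regress step by step:
  through step 2 (unstack(g,c)): drop {clear(c), holding(g)}, keep {on(f,d)}, require {clear(g), handempty, on(g,c)}
    → {clear(g), handempty, on(f,d), on(g,c)}
  through step 1 (stack(f,d)): drop {handempty, on(f,d)}, keep {clear(g), on(g,c)}, require {clear(d), holding(f)}
    → {clear(d), clear(g), holding(f), on(g,c)}

== RESULT ==
["clear(d)", "clear(g)", "holding(f)", "on(g,c)"]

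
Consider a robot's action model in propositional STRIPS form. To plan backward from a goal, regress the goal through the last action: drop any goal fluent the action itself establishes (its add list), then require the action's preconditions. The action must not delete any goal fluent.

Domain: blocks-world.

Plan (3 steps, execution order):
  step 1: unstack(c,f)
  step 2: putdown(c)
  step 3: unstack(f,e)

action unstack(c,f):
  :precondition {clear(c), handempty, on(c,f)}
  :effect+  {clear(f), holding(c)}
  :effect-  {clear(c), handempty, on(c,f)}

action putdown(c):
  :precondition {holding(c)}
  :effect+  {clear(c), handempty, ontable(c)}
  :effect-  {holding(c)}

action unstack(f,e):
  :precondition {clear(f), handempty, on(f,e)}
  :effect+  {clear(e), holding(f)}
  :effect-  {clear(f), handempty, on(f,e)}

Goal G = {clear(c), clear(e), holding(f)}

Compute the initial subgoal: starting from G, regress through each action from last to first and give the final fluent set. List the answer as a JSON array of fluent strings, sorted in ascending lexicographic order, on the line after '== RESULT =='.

Regress step by step:
  through step 3 (unstack(f,e)): drop {clear(e), holding(f)}, keep {clear(c)}, require {clear(f), handempty, on(f,e)}
    → {clear(c), clear(f), handempty, on(f,e)}
  through step 2 (putdown(c)): drop {clear(c), handempty}, keep {clear(f), on(f,e)}, require {holding(c)}
    → {clear(f), holding(c), on(f,e)}
  through step 1 (unstack(c,f)): drop {clear(f), holding(c)}, keep {on(f,e)}, require {clear(c), handempty, on(c,f)}
    → {clear(c), handempty, on(c,f), on(f,e)}

== RESULT ==
["clear(c)", "handempty", "on(c,f)", "on(f,e)"]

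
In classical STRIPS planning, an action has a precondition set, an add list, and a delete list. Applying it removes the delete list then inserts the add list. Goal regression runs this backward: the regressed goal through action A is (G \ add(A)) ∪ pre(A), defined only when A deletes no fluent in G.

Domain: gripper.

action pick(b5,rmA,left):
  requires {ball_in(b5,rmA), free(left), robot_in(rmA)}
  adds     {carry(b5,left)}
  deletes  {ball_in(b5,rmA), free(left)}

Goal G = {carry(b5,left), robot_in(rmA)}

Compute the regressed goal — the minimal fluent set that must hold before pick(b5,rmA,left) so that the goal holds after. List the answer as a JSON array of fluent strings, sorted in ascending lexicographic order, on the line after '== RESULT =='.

Compute (G \ add) ∪ pre:
  G ∩ del = {}  (empty — regression defined)
  G \ add = {carry(b5,left), robot_in(rmA)} \ {carry(b5,left)} = {robot_in(rmA)}
  ∪ pre   = {robot_in(rmA)} ∪ {ball_in(b5,rmA), free(left), robot_in(rmA)}
          = {ball_in(b5,rmA), free(left), robot_in(rmA)}

== RESULT ==
["ball_in(b5,rmA)", "free(left)", "robot_in(rmA)"]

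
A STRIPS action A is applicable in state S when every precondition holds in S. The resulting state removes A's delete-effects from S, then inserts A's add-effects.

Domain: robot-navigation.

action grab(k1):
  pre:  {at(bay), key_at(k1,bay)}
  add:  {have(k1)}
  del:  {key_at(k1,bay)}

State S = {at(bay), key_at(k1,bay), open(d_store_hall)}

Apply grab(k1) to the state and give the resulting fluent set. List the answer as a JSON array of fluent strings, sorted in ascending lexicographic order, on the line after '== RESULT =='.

Compute (S \ del) ∪ add:
  pre ⊆ S: {at(bay), key_at(k1,bay)} ⊆ S  — applicable
  S \ del = {at(bay), open(d_store_hall)}
  ∪ add   = {at(bay), have(k1), open(d_store_hall)}

== RESULT ==
["at(bay)", "have(k1)", "open(d_store_hall)"]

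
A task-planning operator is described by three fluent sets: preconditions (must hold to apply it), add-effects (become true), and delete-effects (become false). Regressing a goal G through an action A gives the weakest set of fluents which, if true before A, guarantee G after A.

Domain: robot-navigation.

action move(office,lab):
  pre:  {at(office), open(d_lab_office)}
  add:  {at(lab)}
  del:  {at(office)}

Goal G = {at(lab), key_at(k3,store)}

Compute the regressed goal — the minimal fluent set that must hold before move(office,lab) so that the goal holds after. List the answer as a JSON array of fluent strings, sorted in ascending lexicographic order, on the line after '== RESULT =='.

Regress:
  G ∩ del = {}  (empty — regression defined)
  G \ add = {at(lab), key_at(k3,store)} \ {at(lab)} = {key_at(k3,store)}
  ∪ pre   = {key_at(k3,store)} ∪ {at(office), open(d_lab_office)}
          = {at(office), key_at(k3,store), open(d_lab_office)}

== RESULT ==
["at(office)", "key_at(k3,store)", "open(d_lab_office)"]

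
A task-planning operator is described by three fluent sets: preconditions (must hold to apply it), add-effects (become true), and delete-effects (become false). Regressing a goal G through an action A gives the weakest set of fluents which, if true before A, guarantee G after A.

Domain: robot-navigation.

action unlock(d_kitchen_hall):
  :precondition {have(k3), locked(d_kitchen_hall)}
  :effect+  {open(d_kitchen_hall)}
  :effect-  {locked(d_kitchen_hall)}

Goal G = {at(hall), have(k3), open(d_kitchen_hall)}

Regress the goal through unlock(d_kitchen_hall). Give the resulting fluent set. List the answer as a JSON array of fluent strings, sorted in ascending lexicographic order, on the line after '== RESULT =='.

Compute (G \ add) ∪ pre:
  G ∩ del = {}  (empty — regression defined)
  G \ add = {at(hall), have(k3), open(d_kitchen_hall)} \ {open(d_kitchen_hall)} = {at(hall), have(k3)}
  ∪ pre   = {at(hall), have(k3)} ∪ {have(k3), locked(d_kitchen_hall)}
          = {at(hall), have(k3), locked(d_kitchen_hall)}

== RESULT ==
["at(hall)", "have(k3)", "locked(d_kitchen_hall)"]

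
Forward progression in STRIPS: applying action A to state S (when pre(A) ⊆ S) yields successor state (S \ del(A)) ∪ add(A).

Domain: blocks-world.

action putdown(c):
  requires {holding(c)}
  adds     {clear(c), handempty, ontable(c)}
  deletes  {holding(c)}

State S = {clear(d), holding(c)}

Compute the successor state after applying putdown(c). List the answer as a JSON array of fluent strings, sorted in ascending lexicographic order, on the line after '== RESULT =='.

Compute (S \ del) ∪ add:
  pre ⊆ S: {holding(c)} ⊆ S  — applicable
  S \ del = {clear(d)}
  ∪ add   = {clear(c), clear(d), handempty, ontable(c)}

== RESULT ==
["clear(c)", "clear(d)", "handempty", "ontable(c)"]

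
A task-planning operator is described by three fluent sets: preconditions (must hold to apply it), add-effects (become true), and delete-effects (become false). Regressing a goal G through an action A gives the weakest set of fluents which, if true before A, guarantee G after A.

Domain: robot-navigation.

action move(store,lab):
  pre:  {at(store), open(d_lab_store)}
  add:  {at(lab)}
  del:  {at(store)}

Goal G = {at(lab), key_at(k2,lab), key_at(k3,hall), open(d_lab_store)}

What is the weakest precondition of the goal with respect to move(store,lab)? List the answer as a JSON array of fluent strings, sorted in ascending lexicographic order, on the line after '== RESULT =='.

Compute (G \ add) ∪ pre:
  G ∩ del = {}  (empty — regression defined)
  G \ add = {at(lab), key_at(k2,lab), key_at(k3,hall), open(d_lab_store)} \ {at(lab)} = {key_at(k2,lab), key_at(k3,hall), open(d_lab_store)}
  ∪ pre   = {key_at(k2,lab), key_at(k3,hall), open(d_lab_store)} ∪ {at(store), open(d_lab_store)}
          = {at(store), key_at(k2,lab), key_at(k3,hall), open(d_lab_store)}

== RESULT ==
["at(store)", "key_at(k2,lab)", "key_at(k3,hall)", "open(d_lab_store)"]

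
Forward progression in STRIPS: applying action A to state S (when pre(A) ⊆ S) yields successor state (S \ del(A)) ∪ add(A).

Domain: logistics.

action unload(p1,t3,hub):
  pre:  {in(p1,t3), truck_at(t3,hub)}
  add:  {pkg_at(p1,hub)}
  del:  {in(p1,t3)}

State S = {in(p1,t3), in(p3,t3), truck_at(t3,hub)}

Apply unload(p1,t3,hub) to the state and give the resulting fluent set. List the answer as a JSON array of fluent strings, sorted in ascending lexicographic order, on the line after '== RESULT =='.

Progress:
  pre ⊆ S: {in(p1,t3), truck_at(t3,hub)} ⊆ S  — applicable
  S \ del = {in(p3,t3), truck_at(t3,hub)}
  ∪ add   = {in(p3,t3), pkg_at(p1,hub), truck_at(t3,hub)}

== RESULT ==
["in(p3,t3)", "pkg_at(p1,hub)", "truck_at(t3,hub)"]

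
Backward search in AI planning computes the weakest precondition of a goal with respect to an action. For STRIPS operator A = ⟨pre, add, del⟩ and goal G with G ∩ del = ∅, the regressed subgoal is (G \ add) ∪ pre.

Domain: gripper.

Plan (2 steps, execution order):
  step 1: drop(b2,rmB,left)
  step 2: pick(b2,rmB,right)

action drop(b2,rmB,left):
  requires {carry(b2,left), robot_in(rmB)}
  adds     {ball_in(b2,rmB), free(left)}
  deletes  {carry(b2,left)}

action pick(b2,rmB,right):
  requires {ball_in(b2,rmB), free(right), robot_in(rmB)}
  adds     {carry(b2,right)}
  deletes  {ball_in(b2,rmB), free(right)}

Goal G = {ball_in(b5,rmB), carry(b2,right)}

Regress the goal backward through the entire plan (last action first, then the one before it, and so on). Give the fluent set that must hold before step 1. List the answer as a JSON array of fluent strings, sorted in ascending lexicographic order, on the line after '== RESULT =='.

Regress step by step:
  through step 2 (pick(b2,rmB,right)): drop {carry(b2,right)}, keep {ball_in(b5,rmB)}, require {ball_in(b2,rmB), free(right), robot_in(rmB)}
    → {ball_in(b2,rmB), ball_in(b5,rmB), free(right), robot_in(rmB)}
  through step 1 (drop(b2,rmB,left)): drop {ball_in(b2,rmB)}, keep {ball_in(b5,rmB), free(right), robot_in(rmB)}, require {carry(b2,left), robot_in(rmB)}
    → {ball_in(b5,rmB), carry(b2,left), free(right), robot_in(rmB)}

== RESULT ==
["ball_in(b5,rmB)", "carry(b2,left)", "free(right)", "robot_in(rmB)"]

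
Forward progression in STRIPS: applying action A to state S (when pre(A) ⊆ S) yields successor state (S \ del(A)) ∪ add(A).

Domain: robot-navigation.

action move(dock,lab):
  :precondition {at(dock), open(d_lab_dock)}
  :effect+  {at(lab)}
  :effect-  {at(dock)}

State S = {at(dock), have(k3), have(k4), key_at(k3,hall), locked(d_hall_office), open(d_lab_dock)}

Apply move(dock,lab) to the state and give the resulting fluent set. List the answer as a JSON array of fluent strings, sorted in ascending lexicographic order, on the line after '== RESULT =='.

Progress:
  pre ⊆ S: {at(dock), open(d_lab_dock)} ⊆ S  — applicable
  S \ del = {have(k3), have(k4), key_at(k3,hall), locked(d_hall_office), open(d_lab_dock)}
  ∪ add   = {at(lab), have(k3), have(k4), key_at(k3,hall), locked(d_hall_office), open(d_lab_dock)}

== RESULT ==
["at(lab)", "have(k3)", "have(k4)", "key_at(k3,hall)", "locked(d_hall_office)", "open(d_lab_dock)"]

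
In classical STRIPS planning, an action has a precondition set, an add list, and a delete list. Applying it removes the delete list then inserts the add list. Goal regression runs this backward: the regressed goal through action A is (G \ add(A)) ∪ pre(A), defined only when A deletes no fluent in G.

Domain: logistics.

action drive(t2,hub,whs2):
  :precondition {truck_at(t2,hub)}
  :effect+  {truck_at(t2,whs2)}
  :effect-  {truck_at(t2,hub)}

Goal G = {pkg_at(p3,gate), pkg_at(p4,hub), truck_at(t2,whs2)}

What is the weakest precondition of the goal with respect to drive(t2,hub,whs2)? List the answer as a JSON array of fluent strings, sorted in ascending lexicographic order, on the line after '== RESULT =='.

Regress:
  G ∩ del = {}  (empty — regression defined)
  G \ add = {pkg_at(p3,gate), pkg_at(p4,hub), truck_at(t2,whs2)} \ {truck_at(t2,whs2)} = {pkg_at(p3,gate), pkg_at(p4,hub)}
  ∪ pre   = {pkg_at(p3,gate), pkg_at(p4,hub)} ∪ {truck_at(t2,hub)}
          = {pkg_at(p3,gate), pkg_at(p4,hub), truck_at(t2,hub)}

== RESULT ==
["pkg_at(p3,gate)", "pkg_at(p4,hub)", "truck_at(t2,hub)"]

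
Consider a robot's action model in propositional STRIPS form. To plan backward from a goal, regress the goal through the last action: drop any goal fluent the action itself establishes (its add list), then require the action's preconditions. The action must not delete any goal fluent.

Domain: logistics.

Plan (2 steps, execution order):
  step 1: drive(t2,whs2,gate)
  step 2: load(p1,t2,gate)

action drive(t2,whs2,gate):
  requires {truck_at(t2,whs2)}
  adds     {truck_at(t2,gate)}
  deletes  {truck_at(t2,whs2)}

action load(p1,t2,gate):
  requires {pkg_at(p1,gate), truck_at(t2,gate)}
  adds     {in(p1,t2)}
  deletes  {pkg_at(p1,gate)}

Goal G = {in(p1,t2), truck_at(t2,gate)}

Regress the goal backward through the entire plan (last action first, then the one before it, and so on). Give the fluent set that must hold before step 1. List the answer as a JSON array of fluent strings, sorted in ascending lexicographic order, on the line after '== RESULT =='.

Work backward from the goal:
  through step 2 (load(p1,t2,gate)): drop {in(p1,t2)}, keep {truck_at(t2,gate)}, require {pkg_at(p1,gate), truck_at(t2,gate)}
    → {pkg_at(p1,gate), truck_at(t2,gate)}
  through step 1 (drive(t2,whs2,gate)): drop {truck_at(t2,gate)}, keep {pkg_at(p1,gate)}, require {truck_at(t2,whs2)}
    → {pkg_at(p1,gate), truck_at(t2,whs2)}

== RESULT ==
["pkg_at(p1,gate)", "truck_at(t2,whs2)"]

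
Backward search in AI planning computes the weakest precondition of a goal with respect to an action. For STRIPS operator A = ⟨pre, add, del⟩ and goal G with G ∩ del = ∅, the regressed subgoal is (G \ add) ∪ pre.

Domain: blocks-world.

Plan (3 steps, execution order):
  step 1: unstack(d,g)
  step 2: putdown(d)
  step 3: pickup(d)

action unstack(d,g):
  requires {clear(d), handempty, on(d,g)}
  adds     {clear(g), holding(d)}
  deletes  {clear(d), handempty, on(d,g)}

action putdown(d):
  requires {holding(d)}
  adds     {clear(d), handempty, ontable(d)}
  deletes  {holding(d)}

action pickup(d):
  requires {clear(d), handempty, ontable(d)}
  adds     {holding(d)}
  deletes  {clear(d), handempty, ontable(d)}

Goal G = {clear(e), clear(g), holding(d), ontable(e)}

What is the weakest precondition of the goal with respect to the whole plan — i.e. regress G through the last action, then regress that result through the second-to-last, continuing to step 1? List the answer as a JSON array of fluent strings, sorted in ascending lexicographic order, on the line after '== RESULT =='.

Regress step by step:
  through step 3 (pickup(d)): drop {holding(d)}, keep {clear(e), clear(g), ontable(e)}, require {clear(d), handempty, ontable(d)}
    → {clear(d), clear(e), clear(g), handempty, ontable(d), ontable(e)}
  through step 2 (putdown(d)): drop {clear(d), handempty, ontable(d)}, keep {clear(e), clear(g), ontable(e)}, require {holding(d)}
    → {clear(e), clear(g), holding(d), ontable(e)}
  through step 1 (unstack(d,g)): drop {clear(g), holding(d)}, keep {clear(e), ontable(e)}, require {clear(d), handempty, on(d,g)}
    → {clear(d), clear(e), handempty, on(d,g), ontable(e)}

== RESULT ==
["clear(d)", "clear(e)", "handempty", "on(d,g)", "ontable(e)"]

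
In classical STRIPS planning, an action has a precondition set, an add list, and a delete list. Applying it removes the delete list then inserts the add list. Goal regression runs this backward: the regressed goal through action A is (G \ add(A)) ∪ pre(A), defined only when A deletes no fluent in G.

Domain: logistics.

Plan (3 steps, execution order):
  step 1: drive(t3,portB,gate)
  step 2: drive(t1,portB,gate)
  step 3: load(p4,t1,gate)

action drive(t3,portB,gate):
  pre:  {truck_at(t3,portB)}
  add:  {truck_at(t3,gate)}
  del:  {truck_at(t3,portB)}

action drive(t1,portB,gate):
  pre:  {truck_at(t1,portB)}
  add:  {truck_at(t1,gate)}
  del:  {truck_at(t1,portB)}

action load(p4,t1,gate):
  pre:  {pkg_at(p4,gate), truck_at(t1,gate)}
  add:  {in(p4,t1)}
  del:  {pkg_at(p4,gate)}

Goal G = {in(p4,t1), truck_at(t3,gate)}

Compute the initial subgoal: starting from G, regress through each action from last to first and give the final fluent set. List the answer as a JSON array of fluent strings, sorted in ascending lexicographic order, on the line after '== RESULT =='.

Regress step by step:
  through step 3 (load(p4,t1,gate)): drop {in(p4,t1)}, keep {truck_at(t3,gate)}, require {pkg_at(p4,gate), truck_at(t1,gate)}
    → {pkg_at(p4,gate), truck_at(t1,gate), truck_at(t3,gate)}
  through step 2 (drive(t1,portB,gate)): drop {truck_at(t1,gate)}, keep {pkg_at(p4,gate), truck_at(t3,gate)}, require {truck_at(t1,portB)}
    → {pkg_at(p4,gate), truck_at(t1,portB), truck_at(t3,gate)}
  through step 1 (drive(t3,portB,gate)): drop {truck_at(t3,gate)}, keep {pkg_at(p4,gate), truck_at(t1,portB)}, require {truck_at(t3,portB)}
    → {pkg_at(p4,gate), truck_at(t1,portB), truck_at(t3,portB)}

== RESULT ==
["pkg_at(p4,gate)", "truck_at(t1,portB)", "truck_at(t3,portB)"]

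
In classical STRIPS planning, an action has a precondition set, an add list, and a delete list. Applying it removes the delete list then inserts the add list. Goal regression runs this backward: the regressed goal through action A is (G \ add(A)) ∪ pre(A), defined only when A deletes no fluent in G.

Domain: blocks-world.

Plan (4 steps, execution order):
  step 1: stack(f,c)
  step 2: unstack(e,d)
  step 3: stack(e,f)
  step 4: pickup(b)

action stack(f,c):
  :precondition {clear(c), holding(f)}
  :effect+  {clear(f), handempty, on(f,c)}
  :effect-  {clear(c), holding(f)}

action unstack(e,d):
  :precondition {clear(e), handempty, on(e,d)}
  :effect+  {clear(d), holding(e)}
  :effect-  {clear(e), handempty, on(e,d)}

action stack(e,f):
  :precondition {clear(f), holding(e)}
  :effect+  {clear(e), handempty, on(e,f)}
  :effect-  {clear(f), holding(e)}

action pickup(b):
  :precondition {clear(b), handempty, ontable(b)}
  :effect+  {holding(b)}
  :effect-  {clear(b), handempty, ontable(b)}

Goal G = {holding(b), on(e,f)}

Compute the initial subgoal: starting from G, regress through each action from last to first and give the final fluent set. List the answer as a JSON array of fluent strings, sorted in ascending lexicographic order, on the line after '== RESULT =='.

Work backward from the goal:
  through step 4 (pickup(b)): drop {holding(b)}, keep {on(e,f)}, require {clear(b), handempty, ontable(b)}
    → {clear(b), handempty, on(e,f), ontable(b)}
  through step 3 (stack(e,f)): drop {handempty, on(e,f)}, keep {clear(b), ontable(b)}, require {clear(f), holding(e)}
    → {clear(b), clear(f), holding(e), ontable(b)}
  through step 2 (unstack(e,d)): drop {holding(e)}, keep {clear(b), clear(f), ontable(b)}, require {clear(e), handempty, on(e,d)}
    → {clear(b), clear(e), clear(f), handempty, on(e,d), ontable(b)}
  through step 1 (stack(f,c)): drop {clear(f), handempty}, keep {clear(b), clear(e), on(e,d), ontable(b)}, require {clear(c), holding(f)}
    → {clear(b), clear(c), clear(e), holding(f), on(e,d), ontable(b)}

== RESULT ==
["clear(b)", "clear(c)", "clear(e)", "holding(f)", "on(e,d)", "ontable(b)"]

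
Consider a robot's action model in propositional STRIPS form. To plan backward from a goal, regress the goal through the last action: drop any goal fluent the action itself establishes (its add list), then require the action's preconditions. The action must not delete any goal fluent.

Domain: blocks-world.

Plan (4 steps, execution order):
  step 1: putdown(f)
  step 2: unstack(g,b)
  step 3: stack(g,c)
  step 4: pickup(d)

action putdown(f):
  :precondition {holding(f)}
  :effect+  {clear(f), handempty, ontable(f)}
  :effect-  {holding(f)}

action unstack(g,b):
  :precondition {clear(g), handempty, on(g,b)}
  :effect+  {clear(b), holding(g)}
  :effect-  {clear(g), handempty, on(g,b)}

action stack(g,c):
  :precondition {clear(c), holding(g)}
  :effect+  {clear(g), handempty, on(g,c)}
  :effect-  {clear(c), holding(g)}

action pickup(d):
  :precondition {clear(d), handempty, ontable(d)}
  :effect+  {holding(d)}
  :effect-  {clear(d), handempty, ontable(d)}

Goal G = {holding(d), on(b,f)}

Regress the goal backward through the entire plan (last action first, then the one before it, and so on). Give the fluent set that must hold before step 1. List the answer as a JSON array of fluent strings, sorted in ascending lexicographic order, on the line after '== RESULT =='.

Regress step by step:
  through step 4 (pickup(d)): drop {holding(d)}, keep {on(b,f)}, require {clear(d), handempty, ontable(d)}
    → {clear(d), handempty, on(b,f), ontable(d)}
  through step 3 (stack(g,c)): drop {handempty}, keep {clear(d), on(b,f), ontable(d)}, require {clear(c), holding(g)}
    → {clear(c), clear(d), holding(g), on(b,f), ontable(d)}
  through step 2 (unstack(g,b)): drop {holding(g)}, keep {clear(c), clear(d), on(b,f), ontable(d)}, require {clear(g), handempty, on(g,b)}
    → {clear(c), clear(d), clear(g), handempty, on(b,f), on(g,b), ontable(d)}
  through step 1 (putdown(f)): drop {handempty}, keep {clear(c), clear(d), clear(g), on(b,f), on(g,b), ontable(d)}, require {holding(f)}
    → {clear(c), clear(d), clear(g), holding(f), on(b,f), on(g,b), ontable(d)}

== RESULT ==
["clear(c)", "clear(d)", "clear(g)", "holding(f)", "on(b,f)", "on(g,b)", "ontable(d)"]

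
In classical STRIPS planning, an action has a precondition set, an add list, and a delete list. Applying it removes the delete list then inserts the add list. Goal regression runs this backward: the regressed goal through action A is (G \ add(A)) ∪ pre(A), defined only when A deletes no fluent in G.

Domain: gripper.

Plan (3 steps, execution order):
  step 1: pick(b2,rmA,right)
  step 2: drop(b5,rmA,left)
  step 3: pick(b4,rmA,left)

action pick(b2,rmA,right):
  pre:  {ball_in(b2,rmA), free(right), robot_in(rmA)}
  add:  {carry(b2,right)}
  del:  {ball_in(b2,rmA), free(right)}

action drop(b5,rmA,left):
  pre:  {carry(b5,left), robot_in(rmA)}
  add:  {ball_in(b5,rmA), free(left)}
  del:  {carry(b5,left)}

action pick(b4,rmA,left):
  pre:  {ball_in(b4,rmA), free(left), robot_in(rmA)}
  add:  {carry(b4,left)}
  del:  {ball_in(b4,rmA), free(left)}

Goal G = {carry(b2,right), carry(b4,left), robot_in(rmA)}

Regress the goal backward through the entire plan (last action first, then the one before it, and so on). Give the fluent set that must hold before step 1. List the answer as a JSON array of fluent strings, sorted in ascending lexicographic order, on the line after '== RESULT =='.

Regress step by step:
  through step 3 (pick(b4,rmA,left)): drop {carry(b4,left)}, keep {carry(b2,right), robot_in(rmA)}, require {ball_in(b4,rmA), free(left), robot_in(rmA)}
    → {ball_in(b4,rmA), carry(b2,right), free(left), robot_in(rmA)}
  through step 2 (drop(b5,rmA,left)): drop {free(left)}, keep {ball_in(b4,rmA), carry(b2,right), robot_in(rmA)}, require {carry(b5,left), robot_in(rmA)}
    → {ball_in(b4,rmA), carry(b2,right), carry(b5,left), robot_in(rmA)}
  through step 1 (pick(b2,rmA,right)): drop {carry(b2,right)}, keep {ball_in(b4,rmA), carry(b5,left), robot_in(rmA)}, require {ball_in(b2,rmA), free(right), robot_in(rmA)}
    → {ball_in(b2,rmA), ball_in(b4,rmA), carry(b5,left), free(right), robot_in(rmA)}

== RESULT ==
["ball_in(b2,rmA)", "ball_in(b4,rmA)", "carry(b5,left)", "free(right)", "robot_in(rmA)"]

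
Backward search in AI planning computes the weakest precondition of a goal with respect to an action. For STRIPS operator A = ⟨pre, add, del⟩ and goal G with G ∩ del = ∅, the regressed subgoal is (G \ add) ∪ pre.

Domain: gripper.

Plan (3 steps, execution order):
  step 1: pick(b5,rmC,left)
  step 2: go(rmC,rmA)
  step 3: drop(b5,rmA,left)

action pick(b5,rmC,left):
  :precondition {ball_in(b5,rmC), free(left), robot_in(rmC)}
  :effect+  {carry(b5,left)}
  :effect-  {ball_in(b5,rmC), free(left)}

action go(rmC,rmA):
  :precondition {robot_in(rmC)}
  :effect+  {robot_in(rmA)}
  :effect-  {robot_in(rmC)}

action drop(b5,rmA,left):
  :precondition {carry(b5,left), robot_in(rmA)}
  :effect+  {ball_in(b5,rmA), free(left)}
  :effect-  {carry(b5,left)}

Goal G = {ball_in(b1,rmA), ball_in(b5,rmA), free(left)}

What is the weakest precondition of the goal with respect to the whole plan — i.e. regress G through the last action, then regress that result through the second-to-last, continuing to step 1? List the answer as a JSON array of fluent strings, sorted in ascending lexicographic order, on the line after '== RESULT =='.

Work backward from the goal:
  through step 3 (drop(b5,rmA,left)): drop {ball_in(b5,rmA), free(left)}, keep {ball_in(b1,rmA)}, require {carry(b5,left), robot_in(rmA)}
    → {ball_in(b1,rmA), carry(b5,left), robot_in(rmA)}
  through step 2 (go(rmC,rmA)): drop {robot_in(rmA)}, keep {ball_in(b1,rmA), carry(b5,left)}, require {robot_in(rmC)}
    → {ball_in(b1,rmA), carry(b5,left), robot_in(rmC)}
  through step 1 (pick(b5,rmC,left)): drop {carry(b5,left)}, keep {ball_in(b1,rmA), robot_in(rmC)}, require {ball_in(b5,rmC), free(left), robot_in(rmC)}
    → {ball_in(b1,rmA), ball_in(b5,rmC), free(left), robot_in(rmC)}

== RESULT ==
["ball_in(b1,rmA)", "ball_in(b5,rmC)", "free(left)", "robot_in(rmC)"]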